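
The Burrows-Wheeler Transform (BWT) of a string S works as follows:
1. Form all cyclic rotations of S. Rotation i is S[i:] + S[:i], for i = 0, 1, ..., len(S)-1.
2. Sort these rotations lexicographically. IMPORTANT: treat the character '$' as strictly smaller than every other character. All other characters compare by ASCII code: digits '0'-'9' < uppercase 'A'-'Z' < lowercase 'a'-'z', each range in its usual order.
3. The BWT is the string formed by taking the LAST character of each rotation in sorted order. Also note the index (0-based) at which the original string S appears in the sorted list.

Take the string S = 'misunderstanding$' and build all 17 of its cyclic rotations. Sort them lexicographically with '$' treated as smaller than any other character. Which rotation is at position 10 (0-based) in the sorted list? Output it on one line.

Answer: nding$misundersta

Derivation:
All 17 rotations (rotation i = S[i:]+S[:i]):
  rot[0] = misunderstanding$
  rot[1] = isunderstanding$m
  rot[2] = sunderstanding$mi
  rot[3] = understanding$mis
  rot[4] = nderstanding$misu
  rot[5] = derstanding$misun
  rot[6] = erstanding$misund
  rot[7] = rstanding$misunde
  rot[8] = standing$misunder
  rot[9] = tanding$misunders
  rot[10] = anding$misunderst
  rot[11] = nding$misundersta
  rot[12] = ding$misunderstan
  rot[13] = ing$misunderstand
  rot[14] = ng$misunderstandi
  rot[15] = g$misunderstandin
  rot[16] = $misunderstanding
Sorted (with $ < everything):
  sorted[0] = $misunderstanding
  sorted[1] = anding$misunderst
  sorted[2] = derstanding$misun
  sorted[3] = ding$misunderstan
  sorted[4] = erstanding$misund
  sorted[5] = g$misunderstandin
  sorted[6] = ing$misunderstand
  sorted[7] = isunderstanding$m
  sorted[8] = misunderstanding$
  sorted[9] = nderstanding$misu
  sorted[10] = nding$misundersta
  sorted[11] = ng$misunderstandi
  sorted[12] = rstanding$misunde
  sorted[13] = standing$misunder
  sorted[14] = sunderstanding$mi
  sorted[15] = tanding$misunders
  sorted[16] = understanding$mis
sorted[10] = nding$misundersta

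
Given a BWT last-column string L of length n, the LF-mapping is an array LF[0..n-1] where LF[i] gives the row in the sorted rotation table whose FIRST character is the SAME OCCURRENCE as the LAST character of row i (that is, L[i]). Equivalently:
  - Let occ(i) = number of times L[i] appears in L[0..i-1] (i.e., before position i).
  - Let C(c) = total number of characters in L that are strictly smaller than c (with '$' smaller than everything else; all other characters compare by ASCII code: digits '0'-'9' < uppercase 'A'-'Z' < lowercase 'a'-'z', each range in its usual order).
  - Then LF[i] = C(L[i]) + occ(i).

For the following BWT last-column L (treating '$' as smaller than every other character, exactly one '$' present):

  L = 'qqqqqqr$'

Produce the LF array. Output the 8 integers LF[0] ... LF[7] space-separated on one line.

Char counts: '$':1, 'q':6, 'r':1
C (first-col start): C('$')=0, C('q')=1, C('r')=7
L[0]='q': occ=0, LF[0]=C('q')+0=1+0=1
L[1]='q': occ=1, LF[1]=C('q')+1=1+1=2
L[2]='q': occ=2, LF[2]=C('q')+2=1+2=3
L[3]='q': occ=3, LF[3]=C('q')+3=1+3=4
L[4]='q': occ=4, LF[4]=C('q')+4=1+4=5
L[5]='q': occ=5, LF[5]=C('q')+5=1+5=6
L[6]='r': occ=0, LF[6]=C('r')+0=7+0=7
L[7]='$': occ=0, LF[7]=C('$')+0=0+0=0

Answer: 1 2 3 4 5 6 7 0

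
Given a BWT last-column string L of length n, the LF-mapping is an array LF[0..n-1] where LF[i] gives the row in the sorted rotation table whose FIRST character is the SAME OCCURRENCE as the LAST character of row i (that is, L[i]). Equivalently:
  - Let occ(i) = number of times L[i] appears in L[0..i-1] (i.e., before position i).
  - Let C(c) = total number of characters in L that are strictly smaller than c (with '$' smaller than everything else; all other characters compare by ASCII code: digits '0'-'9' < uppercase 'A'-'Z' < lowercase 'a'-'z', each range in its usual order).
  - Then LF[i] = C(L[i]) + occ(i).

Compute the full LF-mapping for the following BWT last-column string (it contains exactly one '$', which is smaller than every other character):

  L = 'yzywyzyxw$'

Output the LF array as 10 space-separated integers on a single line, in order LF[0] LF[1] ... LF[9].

Answer: 4 8 5 1 6 9 7 3 2 0

Derivation:
Char counts: '$':1, 'w':2, 'x':1, 'y':4, 'z':2
C (first-col start): C('$')=0, C('w')=1, C('x')=3, C('y')=4, C('z')=8
L[0]='y': occ=0, LF[0]=C('y')+0=4+0=4
L[1]='z': occ=0, LF[1]=C('z')+0=8+0=8
L[2]='y': occ=1, LF[2]=C('y')+1=4+1=5
L[3]='w': occ=0, LF[3]=C('w')+0=1+0=1
L[4]='y': occ=2, LF[4]=C('y')+2=4+2=6
L[5]='z': occ=1, LF[5]=C('z')+1=8+1=9
L[6]='y': occ=3, LF[6]=C('y')+3=4+3=7
L[7]='x': occ=0, LF[7]=C('x')+0=3+0=3
L[8]='w': occ=1, LF[8]=C('w')+1=1+1=2
L[9]='$': occ=0, LF[9]=C('$')+0=0+0=0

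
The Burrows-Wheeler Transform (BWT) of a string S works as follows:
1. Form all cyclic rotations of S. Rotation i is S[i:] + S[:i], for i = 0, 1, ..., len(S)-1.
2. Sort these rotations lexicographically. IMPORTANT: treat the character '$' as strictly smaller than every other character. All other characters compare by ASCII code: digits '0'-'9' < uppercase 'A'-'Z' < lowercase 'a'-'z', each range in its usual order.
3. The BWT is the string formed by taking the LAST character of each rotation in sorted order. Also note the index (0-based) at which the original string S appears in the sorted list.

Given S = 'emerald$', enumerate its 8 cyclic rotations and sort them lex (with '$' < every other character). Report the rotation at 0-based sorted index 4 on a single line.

All 8 rotations (rotation i = S[i:]+S[:i]):
  rot[0] = emerald$
  rot[1] = merald$e
  rot[2] = erald$em
  rot[3] = rald$eme
  rot[4] = ald$emer
  rot[5] = ld$emera
  rot[6] = d$emeral
  rot[7] = $emerald
Sorted (with $ < everything):
  sorted[0] = $emerald
  sorted[1] = ald$emer
  sorted[2] = d$emeral
  sorted[3] = emerald$
  sorted[4] = erald$em
  sorted[5] = ld$emera
  sorted[6] = merald$e
  sorted[7] = rald$eme
sorted[4] = erald$em

Answer: erald$em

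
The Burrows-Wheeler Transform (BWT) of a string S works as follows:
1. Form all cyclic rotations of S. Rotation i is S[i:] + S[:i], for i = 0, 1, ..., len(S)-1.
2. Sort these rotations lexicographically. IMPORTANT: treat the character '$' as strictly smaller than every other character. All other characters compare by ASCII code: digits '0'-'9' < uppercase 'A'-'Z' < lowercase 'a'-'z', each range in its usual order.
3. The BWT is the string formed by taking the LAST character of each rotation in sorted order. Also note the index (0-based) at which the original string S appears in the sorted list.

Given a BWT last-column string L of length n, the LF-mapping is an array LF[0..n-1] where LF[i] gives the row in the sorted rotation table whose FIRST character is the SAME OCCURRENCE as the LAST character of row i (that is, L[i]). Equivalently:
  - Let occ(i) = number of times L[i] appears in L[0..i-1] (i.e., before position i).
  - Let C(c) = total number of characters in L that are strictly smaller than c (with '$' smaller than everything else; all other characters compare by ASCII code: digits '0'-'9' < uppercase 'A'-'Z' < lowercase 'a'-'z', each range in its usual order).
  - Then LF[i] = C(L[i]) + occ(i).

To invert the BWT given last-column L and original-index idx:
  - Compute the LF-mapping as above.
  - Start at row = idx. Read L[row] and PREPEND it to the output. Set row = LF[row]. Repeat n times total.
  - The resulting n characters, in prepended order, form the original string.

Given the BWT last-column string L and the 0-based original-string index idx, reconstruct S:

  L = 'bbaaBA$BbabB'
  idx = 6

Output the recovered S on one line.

LF mapping: 8 9 5 6 2 1 0 3 10 7 11 4
Walk LF starting at row 6, prepending L[row]:
  step 1: row=6, L[6]='$', prepend. Next row=LF[6]=0
  step 2: row=0, L[0]='b', prepend. Next row=LF[0]=8
  step 3: row=8, L[8]='b', prepend. Next row=LF[8]=10
  step 4: row=10, L[10]='b', prepend. Next row=LF[10]=11
  step 5: row=11, L[11]='B', prepend. Next row=LF[11]=4
  step 6: row=4, L[4]='B', prepend. Next row=LF[4]=2
  step 7: row=2, L[2]='a', prepend. Next row=LF[2]=5
  step 8: row=5, L[5]='A', prepend. Next row=LF[5]=1
  step 9: row=1, L[1]='b', prepend. Next row=LF[1]=9
  step 10: row=9, L[9]='a', prepend. Next row=LF[9]=7
  step 11: row=7, L[7]='B', prepend. Next row=LF[7]=3
  step 12: row=3, L[3]='a', prepend. Next row=LF[3]=6
Reversed output: aBabAaBBbbb$

Answer: aBabAaBBbbb$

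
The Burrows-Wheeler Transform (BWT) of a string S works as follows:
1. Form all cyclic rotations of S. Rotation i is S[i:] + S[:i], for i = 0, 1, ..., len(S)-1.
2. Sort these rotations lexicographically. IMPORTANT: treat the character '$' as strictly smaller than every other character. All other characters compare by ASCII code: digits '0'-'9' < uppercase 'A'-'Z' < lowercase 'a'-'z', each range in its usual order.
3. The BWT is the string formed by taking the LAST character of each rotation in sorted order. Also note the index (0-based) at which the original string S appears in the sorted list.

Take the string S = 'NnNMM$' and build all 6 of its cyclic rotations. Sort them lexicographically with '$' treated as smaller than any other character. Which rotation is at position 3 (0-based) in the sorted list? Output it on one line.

All 6 rotations (rotation i = S[i:]+S[:i]):
  rot[0] = NnNMM$
  rot[1] = nNMM$N
  rot[2] = NMM$Nn
  rot[3] = MM$NnN
  rot[4] = M$NnNM
  rot[5] = $NnNMM
Sorted (with $ < everything):
  sorted[0] = $NnNMM
  sorted[1] = M$NnNM
  sorted[2] = MM$NnN
  sorted[3] = NMM$Nn
  sorted[4] = NnNMM$
  sorted[5] = nNMM$N
sorted[3] = NMM$Nn

Answer: NMM$Nn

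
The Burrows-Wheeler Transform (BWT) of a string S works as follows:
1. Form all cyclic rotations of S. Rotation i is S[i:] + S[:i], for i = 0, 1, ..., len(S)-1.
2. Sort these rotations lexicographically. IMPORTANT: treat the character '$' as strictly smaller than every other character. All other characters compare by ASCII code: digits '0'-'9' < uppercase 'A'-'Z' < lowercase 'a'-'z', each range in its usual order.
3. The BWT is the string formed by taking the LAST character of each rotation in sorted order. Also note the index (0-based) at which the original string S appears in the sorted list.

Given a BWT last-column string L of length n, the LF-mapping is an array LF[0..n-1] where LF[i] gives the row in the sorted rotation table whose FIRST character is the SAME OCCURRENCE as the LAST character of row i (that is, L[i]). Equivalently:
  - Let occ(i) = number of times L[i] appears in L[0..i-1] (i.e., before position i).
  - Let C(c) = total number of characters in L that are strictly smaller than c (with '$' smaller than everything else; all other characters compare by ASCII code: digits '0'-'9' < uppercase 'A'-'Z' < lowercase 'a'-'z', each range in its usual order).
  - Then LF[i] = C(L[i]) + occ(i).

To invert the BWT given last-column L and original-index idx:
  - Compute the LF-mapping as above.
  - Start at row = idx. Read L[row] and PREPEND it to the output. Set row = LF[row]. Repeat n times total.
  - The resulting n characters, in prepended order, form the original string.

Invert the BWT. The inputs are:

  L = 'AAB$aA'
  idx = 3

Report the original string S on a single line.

Answer: AaBAA$

Derivation:
LF mapping: 1 2 4 0 5 3
Walk LF starting at row 3, prepending L[row]:
  step 1: row=3, L[3]='$', prepend. Next row=LF[3]=0
  step 2: row=0, L[0]='A', prepend. Next row=LF[0]=1
  step 3: row=1, L[1]='A', prepend. Next row=LF[1]=2
  step 4: row=2, L[2]='B', prepend. Next row=LF[2]=4
  step 5: row=4, L[4]='a', prepend. Next row=LF[4]=5
  step 6: row=5, L[5]='A', prepend. Next row=LF[5]=3
Reversed output: AaBAA$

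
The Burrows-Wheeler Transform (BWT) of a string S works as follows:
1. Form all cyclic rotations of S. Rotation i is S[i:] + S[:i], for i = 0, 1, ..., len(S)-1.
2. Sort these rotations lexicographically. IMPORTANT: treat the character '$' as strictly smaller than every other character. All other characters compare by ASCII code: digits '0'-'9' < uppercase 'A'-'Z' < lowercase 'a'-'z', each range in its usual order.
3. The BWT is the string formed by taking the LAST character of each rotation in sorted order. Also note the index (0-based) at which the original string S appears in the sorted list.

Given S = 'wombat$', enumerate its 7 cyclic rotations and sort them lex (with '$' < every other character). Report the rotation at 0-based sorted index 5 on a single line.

Answer: t$womba

Derivation:
All 7 rotations (rotation i = S[i:]+S[:i]):
  rot[0] = wombat$
  rot[1] = ombat$w
  rot[2] = mbat$wo
  rot[3] = bat$wom
  rot[4] = at$womb
  rot[5] = t$womba
  rot[6] = $wombat
Sorted (with $ < everything):
  sorted[0] = $wombat
  sorted[1] = at$womb
  sorted[2] = bat$wom
  sorted[3] = mbat$wo
  sorted[4] = ombat$w
  sorted[5] = t$womba
  sorted[6] = wombat$
sorted[5] = t$womba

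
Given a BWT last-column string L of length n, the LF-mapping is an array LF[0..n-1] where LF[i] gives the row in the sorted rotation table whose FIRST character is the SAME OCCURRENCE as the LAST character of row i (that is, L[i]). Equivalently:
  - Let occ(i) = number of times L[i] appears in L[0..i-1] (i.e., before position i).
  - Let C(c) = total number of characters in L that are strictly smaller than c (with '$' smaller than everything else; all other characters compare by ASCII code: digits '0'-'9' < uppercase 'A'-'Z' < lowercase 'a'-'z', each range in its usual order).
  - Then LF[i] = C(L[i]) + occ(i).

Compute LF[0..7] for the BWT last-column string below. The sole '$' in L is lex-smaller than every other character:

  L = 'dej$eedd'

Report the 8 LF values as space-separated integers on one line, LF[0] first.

Answer: 1 4 7 0 5 6 2 3

Derivation:
Char counts: '$':1, 'd':3, 'e':3, 'j':1
C (first-col start): C('$')=0, C('d')=1, C('e')=4, C('j')=7
L[0]='d': occ=0, LF[0]=C('d')+0=1+0=1
L[1]='e': occ=0, LF[1]=C('e')+0=4+0=4
L[2]='j': occ=0, LF[2]=C('j')+0=7+0=7
L[3]='$': occ=0, LF[3]=C('$')+0=0+0=0
L[4]='e': occ=1, LF[4]=C('e')+1=4+1=5
L[5]='e': occ=2, LF[5]=C('e')+2=4+2=6
L[6]='d': occ=1, LF[6]=C('d')+1=1+1=2
L[7]='d': occ=2, LF[7]=C('d')+2=1+2=3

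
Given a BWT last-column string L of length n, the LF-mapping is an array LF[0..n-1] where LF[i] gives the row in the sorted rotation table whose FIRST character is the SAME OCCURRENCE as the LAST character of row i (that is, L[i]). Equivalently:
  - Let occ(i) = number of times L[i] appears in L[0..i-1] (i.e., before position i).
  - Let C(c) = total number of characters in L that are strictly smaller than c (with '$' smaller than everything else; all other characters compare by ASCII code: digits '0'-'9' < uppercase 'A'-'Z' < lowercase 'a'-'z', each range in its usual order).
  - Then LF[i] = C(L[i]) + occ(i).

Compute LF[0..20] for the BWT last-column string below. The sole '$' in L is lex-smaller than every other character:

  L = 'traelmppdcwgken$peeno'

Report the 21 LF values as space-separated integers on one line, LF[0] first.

Char counts: '$':1, 'a':1, 'c':1, 'd':1, 'e':4, 'g':1, 'k':1, 'l':1, 'm':1, 'n':2, 'o':1, 'p':3, 'r':1, 't':1, 'w':1
C (first-col start): C('$')=0, C('a')=1, C('c')=2, C('d')=3, C('e')=4, C('g')=8, C('k')=9, C('l')=10, C('m')=11, C('n')=12, C('o')=14, C('p')=15, C('r')=18, C('t')=19, C('w')=20
L[0]='t': occ=0, LF[0]=C('t')+0=19+0=19
L[1]='r': occ=0, LF[1]=C('r')+0=18+0=18
L[2]='a': occ=0, LF[2]=C('a')+0=1+0=1
L[3]='e': occ=0, LF[3]=C('e')+0=4+0=4
L[4]='l': occ=0, LF[4]=C('l')+0=10+0=10
L[5]='m': occ=0, LF[5]=C('m')+0=11+0=11
L[6]='p': occ=0, LF[6]=C('p')+0=15+0=15
L[7]='p': occ=1, LF[7]=C('p')+1=15+1=16
L[8]='d': occ=0, LF[8]=C('d')+0=3+0=3
L[9]='c': occ=0, LF[9]=C('c')+0=2+0=2
L[10]='w': occ=0, LF[10]=C('w')+0=20+0=20
L[11]='g': occ=0, LF[11]=C('g')+0=8+0=8
L[12]='k': occ=0, LF[12]=C('k')+0=9+0=9
L[13]='e': occ=1, LF[13]=C('e')+1=4+1=5
L[14]='n': occ=0, LF[14]=C('n')+0=12+0=12
L[15]='$': occ=0, LF[15]=C('$')+0=0+0=0
L[16]='p': occ=2, LF[16]=C('p')+2=15+2=17
L[17]='e': occ=2, LF[17]=C('e')+2=4+2=6
L[18]='e': occ=3, LF[18]=C('e')+3=4+3=7
L[19]='n': occ=1, LF[19]=C('n')+1=12+1=13
L[20]='o': occ=0, LF[20]=C('o')+0=14+0=14

Answer: 19 18 1 4 10 11 15 16 3 2 20 8 9 5 12 0 17 6 7 13 14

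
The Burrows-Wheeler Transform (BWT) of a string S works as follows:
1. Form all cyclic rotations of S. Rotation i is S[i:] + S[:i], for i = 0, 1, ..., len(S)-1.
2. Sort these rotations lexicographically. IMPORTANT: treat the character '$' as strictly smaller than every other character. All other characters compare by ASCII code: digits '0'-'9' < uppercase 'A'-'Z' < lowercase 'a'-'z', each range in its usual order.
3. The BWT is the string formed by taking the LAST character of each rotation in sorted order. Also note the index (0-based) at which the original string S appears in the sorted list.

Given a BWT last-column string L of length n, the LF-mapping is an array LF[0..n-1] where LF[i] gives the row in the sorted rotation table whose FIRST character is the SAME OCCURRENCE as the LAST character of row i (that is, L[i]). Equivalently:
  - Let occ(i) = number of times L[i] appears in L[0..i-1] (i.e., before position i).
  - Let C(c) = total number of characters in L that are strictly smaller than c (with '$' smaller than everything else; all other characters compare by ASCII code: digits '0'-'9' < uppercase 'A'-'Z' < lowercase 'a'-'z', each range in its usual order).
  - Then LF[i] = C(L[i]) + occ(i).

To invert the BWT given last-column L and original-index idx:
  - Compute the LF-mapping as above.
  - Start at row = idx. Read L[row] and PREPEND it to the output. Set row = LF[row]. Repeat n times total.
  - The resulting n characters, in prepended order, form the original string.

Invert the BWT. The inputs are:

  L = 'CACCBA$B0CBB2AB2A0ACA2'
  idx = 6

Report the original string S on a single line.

Answer: A0ABA2CC2B2BACABBAC0C$

Derivation:
LF mapping: 17 6 18 19 12 7 0 13 1 20 14 15 3 8 16 4 9 2 10 21 11 5
Walk LF starting at row 6, prepending L[row]:
  step 1: row=6, L[6]='$', prepend. Next row=LF[6]=0
  step 2: row=0, L[0]='C', prepend. Next row=LF[0]=17
  step 3: row=17, L[17]='0', prepend. Next row=LF[17]=2
  step 4: row=2, L[2]='C', prepend. Next row=LF[2]=18
  step 5: row=18, L[18]='A', prepend. Next row=LF[18]=10
  step 6: row=10, L[10]='B', prepend. Next row=LF[10]=14
  step 7: row=14, L[14]='B', prepend. Next row=LF[14]=16
  step 8: row=16, L[16]='A', prepend. Next row=LF[16]=9
  step 9: row=9, L[9]='C', prepend. Next row=LF[9]=20
  step 10: row=20, L[20]='A', prepend. Next row=LF[20]=11
  step 11: row=11, L[11]='B', prepend. Next row=LF[11]=15
  step 12: row=15, L[15]='2', prepend. Next row=LF[15]=4
  step 13: row=4, L[4]='B', prepend. Next row=LF[4]=12
  step 14: row=12, L[12]='2', prepend. Next row=LF[12]=3
  step 15: row=3, L[3]='C', prepend. Next row=LF[3]=19
  step 16: row=19, L[19]='C', prepend. Next row=LF[19]=21
  step 17: row=21, L[21]='2', prepend. Next row=LF[21]=5
  step 18: row=5, L[5]='A', prepend. Next row=LF[5]=7
  step 19: row=7, L[7]='B', prepend. Next row=LF[7]=13
  step 20: row=13, L[13]='A', prepend. Next row=LF[13]=8
  step 21: row=8, L[8]='0', prepend. Next row=LF[8]=1
  step 22: row=1, L[1]='A', prepend. Next row=LF[1]=6
Reversed output: A0ABA2CC2B2BACABBAC0C$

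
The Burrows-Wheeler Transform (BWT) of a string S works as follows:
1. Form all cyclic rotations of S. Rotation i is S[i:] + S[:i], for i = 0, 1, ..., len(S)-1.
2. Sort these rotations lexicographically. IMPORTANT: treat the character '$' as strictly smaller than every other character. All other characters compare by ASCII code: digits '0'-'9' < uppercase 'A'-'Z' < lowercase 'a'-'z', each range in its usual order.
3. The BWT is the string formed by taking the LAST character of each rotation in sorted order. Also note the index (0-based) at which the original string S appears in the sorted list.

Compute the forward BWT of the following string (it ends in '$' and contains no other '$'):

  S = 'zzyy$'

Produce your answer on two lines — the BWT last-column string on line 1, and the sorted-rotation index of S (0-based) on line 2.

Answer: yyzz$
4

Derivation:
All 5 rotations (rotation i = S[i:]+S[:i]):
  rot[0] = zzyy$
  rot[1] = zyy$z
  rot[2] = yy$zz
  rot[3] = y$zzy
  rot[4] = $zzyy
Sorted (with $ < everything):
  sorted[0] = $zzyy  (last char: 'y')
  sorted[1] = y$zzy  (last char: 'y')
  sorted[2] = yy$zz  (last char: 'z')
  sorted[3] = zyy$z  (last char: 'z')
  sorted[4] = zzyy$  (last char: '$')
Last column: yyzz$
Original string S is at sorted index 4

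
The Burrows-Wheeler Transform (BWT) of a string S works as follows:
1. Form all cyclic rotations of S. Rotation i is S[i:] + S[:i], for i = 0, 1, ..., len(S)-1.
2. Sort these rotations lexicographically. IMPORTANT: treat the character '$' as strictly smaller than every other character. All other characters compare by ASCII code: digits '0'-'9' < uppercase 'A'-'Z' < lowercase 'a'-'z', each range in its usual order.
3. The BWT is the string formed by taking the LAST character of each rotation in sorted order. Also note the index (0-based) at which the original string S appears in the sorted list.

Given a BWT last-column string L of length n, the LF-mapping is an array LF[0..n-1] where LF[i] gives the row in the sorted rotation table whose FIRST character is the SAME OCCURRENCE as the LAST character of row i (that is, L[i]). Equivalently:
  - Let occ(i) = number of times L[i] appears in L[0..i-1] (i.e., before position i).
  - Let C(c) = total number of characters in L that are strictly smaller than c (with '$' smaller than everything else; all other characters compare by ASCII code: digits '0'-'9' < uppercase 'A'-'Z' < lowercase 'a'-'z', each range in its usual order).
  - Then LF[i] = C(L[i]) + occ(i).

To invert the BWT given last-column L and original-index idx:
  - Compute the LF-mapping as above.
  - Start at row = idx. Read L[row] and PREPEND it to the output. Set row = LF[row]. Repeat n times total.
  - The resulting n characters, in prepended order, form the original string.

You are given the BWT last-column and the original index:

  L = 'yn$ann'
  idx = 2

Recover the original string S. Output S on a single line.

LF mapping: 5 2 0 1 3 4
Walk LF starting at row 2, prepending L[row]:
  step 1: row=2, L[2]='$', prepend. Next row=LF[2]=0
  step 2: row=0, L[0]='y', prepend. Next row=LF[0]=5
  step 3: row=5, L[5]='n', prepend. Next row=LF[5]=4
  step 4: row=4, L[4]='n', prepend. Next row=LF[4]=3
  step 5: row=3, L[3]='a', prepend. Next row=LF[3]=1
  step 6: row=1, L[1]='n', prepend. Next row=LF[1]=2
Reversed output: nanny$

Answer: nanny$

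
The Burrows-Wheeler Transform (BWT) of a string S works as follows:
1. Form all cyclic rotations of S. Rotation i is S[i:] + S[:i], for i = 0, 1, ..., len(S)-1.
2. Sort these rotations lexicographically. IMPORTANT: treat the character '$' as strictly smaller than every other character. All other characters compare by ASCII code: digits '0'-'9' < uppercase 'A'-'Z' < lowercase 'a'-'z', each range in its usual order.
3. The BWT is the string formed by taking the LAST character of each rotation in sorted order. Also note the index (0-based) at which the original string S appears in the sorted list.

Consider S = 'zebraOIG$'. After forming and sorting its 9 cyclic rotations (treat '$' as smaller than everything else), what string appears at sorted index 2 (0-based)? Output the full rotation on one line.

All 9 rotations (rotation i = S[i:]+S[:i]):
  rot[0] = zebraOIG$
  rot[1] = ebraOIG$z
  rot[2] = braOIG$ze
  rot[3] = raOIG$zeb
  rot[4] = aOIG$zebr
  rot[5] = OIG$zebra
  rot[6] = IG$zebraO
  rot[7] = G$zebraOI
  rot[8] = $zebraOIG
Sorted (with $ < everything):
  sorted[0] = $zebraOIG
  sorted[1] = G$zebraOI
  sorted[2] = IG$zebraO
  sorted[3] = OIG$zebra
  sorted[4] = aOIG$zebr
  sorted[5] = braOIG$ze
  sorted[6] = ebraOIG$z
  sorted[7] = raOIG$zeb
  sorted[8] = zebraOIG$
sorted[2] = IG$zebraO

Answer: IG$zebraO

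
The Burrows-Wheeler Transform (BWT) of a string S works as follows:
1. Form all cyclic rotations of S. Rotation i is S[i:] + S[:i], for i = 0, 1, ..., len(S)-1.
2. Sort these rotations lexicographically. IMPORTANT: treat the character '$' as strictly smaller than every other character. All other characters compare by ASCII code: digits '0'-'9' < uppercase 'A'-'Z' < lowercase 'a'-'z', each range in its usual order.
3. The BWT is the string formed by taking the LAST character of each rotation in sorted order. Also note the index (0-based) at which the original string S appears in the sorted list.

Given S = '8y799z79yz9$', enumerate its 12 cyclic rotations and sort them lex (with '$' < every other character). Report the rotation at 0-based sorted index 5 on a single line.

Answer: 99z79yz9$8y7

Derivation:
All 12 rotations (rotation i = S[i:]+S[:i]):
  rot[0] = 8y799z79yz9$
  rot[1] = y799z79yz9$8
  rot[2] = 799z79yz9$8y
  rot[3] = 99z79yz9$8y7
  rot[4] = 9z79yz9$8y79
  rot[5] = z79yz9$8y799
  rot[6] = 79yz9$8y799z
  rot[7] = 9yz9$8y799z7
  rot[8] = yz9$8y799z79
  rot[9] = z9$8y799z79y
  rot[10] = 9$8y799z79yz
  rot[11] = $8y799z79yz9
Sorted (with $ < everything):
  sorted[0] = $8y799z79yz9
  sorted[1] = 799z79yz9$8y
  sorted[2] = 79yz9$8y799z
  sorted[3] = 8y799z79yz9$
  sorted[4] = 9$8y799z79yz
  sorted[5] = 99z79yz9$8y7
  sorted[6] = 9yz9$8y799z7
  sorted[7] = 9z79yz9$8y79
  sorted[8] = y799z79yz9$8
  sorted[9] = yz9$8y799z79
  sorted[10] = z79yz9$8y799
  sorted[11] = z9$8y799z79y
sorted[5] = 99z79yz9$8y7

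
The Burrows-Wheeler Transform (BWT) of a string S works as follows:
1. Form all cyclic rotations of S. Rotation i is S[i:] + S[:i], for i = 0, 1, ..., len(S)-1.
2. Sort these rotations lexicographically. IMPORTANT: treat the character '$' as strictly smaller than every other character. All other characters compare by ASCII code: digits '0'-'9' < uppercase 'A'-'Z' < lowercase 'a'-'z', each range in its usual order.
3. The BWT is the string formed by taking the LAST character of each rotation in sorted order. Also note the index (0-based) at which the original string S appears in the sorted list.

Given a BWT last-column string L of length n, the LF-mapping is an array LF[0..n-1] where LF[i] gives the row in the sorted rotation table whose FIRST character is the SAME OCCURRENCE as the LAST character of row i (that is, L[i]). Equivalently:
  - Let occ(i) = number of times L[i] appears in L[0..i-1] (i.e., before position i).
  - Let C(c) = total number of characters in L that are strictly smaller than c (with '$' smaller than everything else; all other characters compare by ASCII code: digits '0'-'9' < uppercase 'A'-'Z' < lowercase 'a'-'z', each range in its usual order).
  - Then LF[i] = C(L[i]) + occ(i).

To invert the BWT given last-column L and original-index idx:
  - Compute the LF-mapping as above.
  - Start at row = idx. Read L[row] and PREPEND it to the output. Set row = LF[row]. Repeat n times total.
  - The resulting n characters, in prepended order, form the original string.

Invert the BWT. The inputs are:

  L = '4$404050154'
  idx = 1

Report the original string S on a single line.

Answer: 0041455404$

Derivation:
LF mapping: 5 0 6 1 7 2 9 3 4 10 8
Walk LF starting at row 1, prepending L[row]:
  step 1: row=1, L[1]='$', prepend. Next row=LF[1]=0
  step 2: row=0, L[0]='4', prepend. Next row=LF[0]=5
  step 3: row=5, L[5]='0', prepend. Next row=LF[5]=2
  step 4: row=2, L[2]='4', prepend. Next row=LF[2]=6
  step 5: row=6, L[6]='5', prepend. Next row=LF[6]=9
  step 6: row=9, L[9]='5', prepend. Next row=LF[9]=10
  step 7: row=10, L[10]='4', prepend. Next row=LF[10]=8
  step 8: row=8, L[8]='1', prepend. Next row=LF[8]=4
  step 9: row=4, L[4]='4', prepend. Next row=LF[4]=7
  step 10: row=7, L[7]='0', prepend. Next row=LF[7]=3
  step 11: row=3, L[3]='0', prepend. Next row=LF[3]=1
Reversed output: 0041455404$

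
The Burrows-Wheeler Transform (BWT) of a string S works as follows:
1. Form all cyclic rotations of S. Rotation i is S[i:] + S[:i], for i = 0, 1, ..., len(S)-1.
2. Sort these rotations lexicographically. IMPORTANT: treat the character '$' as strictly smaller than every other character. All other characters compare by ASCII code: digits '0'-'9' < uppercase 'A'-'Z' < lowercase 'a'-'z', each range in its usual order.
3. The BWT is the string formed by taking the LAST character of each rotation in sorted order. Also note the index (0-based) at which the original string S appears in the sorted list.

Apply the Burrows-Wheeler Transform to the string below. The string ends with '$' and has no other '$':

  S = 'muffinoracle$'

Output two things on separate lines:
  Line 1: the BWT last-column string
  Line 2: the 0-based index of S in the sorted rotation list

All 13 rotations (rotation i = S[i:]+S[:i]):
  rot[0] = muffinoracle$
  rot[1] = uffinoracle$m
  rot[2] = ffinoracle$mu
  rot[3] = finoracle$muf
  rot[4] = inoracle$muff
  rot[5] = noracle$muffi
  rot[6] = oracle$muffin
  rot[7] = racle$muffino
  rot[8] = acle$muffinor
  rot[9] = cle$muffinora
  rot[10] = le$muffinorac
  rot[11] = e$muffinoracl
  rot[12] = $muffinoracle
Sorted (with $ < everything):
  sorted[0] = $muffinoracle  (last char: 'e')
  sorted[1] = acle$muffinor  (last char: 'r')
  sorted[2] = cle$muffinora  (last char: 'a')
  sorted[3] = e$muffinoracl  (last char: 'l')
  sorted[4] = ffinoracle$mu  (last char: 'u')
  sorted[5] = finoracle$muf  (last char: 'f')
  sorted[6] = inoracle$muff  (last char: 'f')
  sorted[7] = le$muffinorac  (last char: 'c')
  sorted[8] = muffinoracle$  (last char: '$')
  sorted[9] = noracle$muffi  (last char: 'i')
  sorted[10] = oracle$muffin  (last char: 'n')
  sorted[11] = racle$muffino  (last char: 'o')
  sorted[12] = uffinoracle$m  (last char: 'm')
Last column: eraluffc$inom
Original string S is at sorted index 8

Answer: eraluffc$inom
8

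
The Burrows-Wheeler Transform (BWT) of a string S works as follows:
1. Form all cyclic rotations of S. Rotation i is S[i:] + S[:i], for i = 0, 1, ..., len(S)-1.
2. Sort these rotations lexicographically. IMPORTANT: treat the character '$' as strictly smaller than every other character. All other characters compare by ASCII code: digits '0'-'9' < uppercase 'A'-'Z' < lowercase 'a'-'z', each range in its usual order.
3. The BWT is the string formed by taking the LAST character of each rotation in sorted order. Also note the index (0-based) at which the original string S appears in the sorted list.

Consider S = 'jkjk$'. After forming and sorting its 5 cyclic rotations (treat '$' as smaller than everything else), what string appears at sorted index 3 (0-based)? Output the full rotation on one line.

All 5 rotations (rotation i = S[i:]+S[:i]):
  rot[0] = jkjk$
  rot[1] = kjk$j
  rot[2] = jk$jk
  rot[3] = k$jkj
  rot[4] = $jkjk
Sorted (with $ < everything):
  sorted[0] = $jkjk
  sorted[1] = jk$jk
  sorted[2] = jkjk$
  sorted[3] = k$jkj
  sorted[4] = kjk$j
sorted[3] = k$jkj

Answer: k$jkj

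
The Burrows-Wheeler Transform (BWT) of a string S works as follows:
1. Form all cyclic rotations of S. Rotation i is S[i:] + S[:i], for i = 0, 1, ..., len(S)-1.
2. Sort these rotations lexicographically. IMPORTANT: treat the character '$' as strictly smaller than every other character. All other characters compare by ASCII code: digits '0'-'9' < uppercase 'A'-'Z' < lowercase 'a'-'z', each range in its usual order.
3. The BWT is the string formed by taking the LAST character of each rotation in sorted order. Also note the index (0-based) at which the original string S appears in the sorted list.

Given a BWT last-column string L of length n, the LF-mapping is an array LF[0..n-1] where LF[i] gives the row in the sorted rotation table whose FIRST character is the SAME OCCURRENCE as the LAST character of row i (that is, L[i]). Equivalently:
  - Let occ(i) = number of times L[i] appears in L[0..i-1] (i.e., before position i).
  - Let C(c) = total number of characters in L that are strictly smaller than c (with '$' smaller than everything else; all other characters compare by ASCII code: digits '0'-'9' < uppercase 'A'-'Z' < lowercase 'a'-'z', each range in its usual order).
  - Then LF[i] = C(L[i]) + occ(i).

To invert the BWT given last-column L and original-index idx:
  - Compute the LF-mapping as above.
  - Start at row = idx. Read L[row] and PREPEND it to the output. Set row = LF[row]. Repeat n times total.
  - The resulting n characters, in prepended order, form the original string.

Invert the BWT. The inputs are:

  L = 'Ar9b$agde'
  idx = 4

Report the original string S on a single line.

Answer: badger9A$

Derivation:
LF mapping: 2 8 1 4 0 3 7 5 6
Walk LF starting at row 4, prepending L[row]:
  step 1: row=4, L[4]='$', prepend. Next row=LF[4]=0
  step 2: row=0, L[0]='A', prepend. Next row=LF[0]=2
  step 3: row=2, L[2]='9', prepend. Next row=LF[2]=1
  step 4: row=1, L[1]='r', prepend. Next row=LF[1]=8
  step 5: row=8, L[8]='e', prepend. Next row=LF[8]=6
  step 6: row=6, L[6]='g', prepend. Next row=LF[6]=7
  step 7: row=7, L[7]='d', prepend. Next row=LF[7]=5
  step 8: row=5, L[5]='a', prepend. Next row=LF[5]=3
  step 9: row=3, L[3]='b', prepend. Next row=LF[3]=4
Reversed output: badger9A$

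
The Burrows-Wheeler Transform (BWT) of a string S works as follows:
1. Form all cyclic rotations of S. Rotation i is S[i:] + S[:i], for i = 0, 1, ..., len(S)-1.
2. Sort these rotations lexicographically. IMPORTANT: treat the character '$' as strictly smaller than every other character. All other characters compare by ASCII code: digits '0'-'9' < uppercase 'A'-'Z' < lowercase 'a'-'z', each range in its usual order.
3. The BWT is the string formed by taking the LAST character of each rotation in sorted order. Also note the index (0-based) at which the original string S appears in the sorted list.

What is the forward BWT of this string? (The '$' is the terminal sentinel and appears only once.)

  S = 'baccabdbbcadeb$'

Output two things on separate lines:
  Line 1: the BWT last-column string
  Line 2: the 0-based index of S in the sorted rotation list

All 15 rotations (rotation i = S[i:]+S[:i]):
  rot[0] = baccabdbbcadeb$
  rot[1] = accabdbbcadeb$b
  rot[2] = ccabdbbcadeb$ba
  rot[3] = cabdbbcadeb$bac
  rot[4] = abdbbcadeb$bacc
  rot[5] = bdbbcadeb$bacca
  rot[6] = dbbcadeb$baccab
  rot[7] = bbcadeb$baccabd
  rot[8] = bcadeb$baccabdb
  rot[9] = cadeb$baccabdbb
  rot[10] = adeb$baccabdbbc
  rot[11] = deb$baccabdbbca
  rot[12] = eb$baccabdbbcad
  rot[13] = b$baccabdbbcade
  rot[14] = $baccabdbbcadeb
Sorted (with $ < everything):
  sorted[0] = $baccabdbbcadeb  (last char: 'b')
  sorted[1] = abdbbcadeb$bacc  (last char: 'c')
  sorted[2] = accabdbbcadeb$b  (last char: 'b')
  sorted[3] = adeb$baccabdbbc  (last char: 'c')
  sorted[4] = b$baccabdbbcade  (last char: 'e')
  sorted[5] = baccabdbbcadeb$  (last char: '$')
  sorted[6] = bbcadeb$baccabd  (last char: 'd')
  sorted[7] = bcadeb$baccabdb  (last char: 'b')
  sorted[8] = bdbbcadeb$bacca  (last char: 'a')
  sorted[9] = cabdbbcadeb$bac  (last char: 'c')
  sorted[10] = cadeb$baccabdbb  (last char: 'b')
  sorted[11] = ccabdbbcadeb$ba  (last char: 'a')
  sorted[12] = dbbcadeb$baccab  (last char: 'b')
  sorted[13] = deb$baccabdbbca  (last char: 'a')
  sorted[14] = eb$baccabdbbcad  (last char: 'd')
Last column: bcbce$dbacbabad
Original string S is at sorted index 5

Answer: bcbce$dbacbabad
5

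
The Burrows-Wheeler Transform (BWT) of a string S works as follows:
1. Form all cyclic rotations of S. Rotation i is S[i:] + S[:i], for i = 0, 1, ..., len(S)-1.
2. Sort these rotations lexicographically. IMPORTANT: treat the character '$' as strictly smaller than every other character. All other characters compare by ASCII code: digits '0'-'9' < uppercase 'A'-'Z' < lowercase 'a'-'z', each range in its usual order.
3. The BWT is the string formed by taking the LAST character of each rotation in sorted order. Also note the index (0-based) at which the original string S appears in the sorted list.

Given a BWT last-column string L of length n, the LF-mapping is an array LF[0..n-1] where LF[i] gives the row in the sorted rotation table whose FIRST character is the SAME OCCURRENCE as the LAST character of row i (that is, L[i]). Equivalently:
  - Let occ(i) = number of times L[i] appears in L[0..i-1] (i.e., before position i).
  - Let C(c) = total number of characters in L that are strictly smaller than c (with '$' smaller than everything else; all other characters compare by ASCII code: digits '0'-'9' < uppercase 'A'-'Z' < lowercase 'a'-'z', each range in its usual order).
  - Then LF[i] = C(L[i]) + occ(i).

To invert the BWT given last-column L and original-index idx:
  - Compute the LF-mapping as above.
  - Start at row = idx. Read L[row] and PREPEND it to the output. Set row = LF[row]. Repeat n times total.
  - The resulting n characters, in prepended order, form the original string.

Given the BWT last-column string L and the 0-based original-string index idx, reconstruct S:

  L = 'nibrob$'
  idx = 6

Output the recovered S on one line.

Answer: ribbon$

Derivation:
LF mapping: 4 3 1 6 5 2 0
Walk LF starting at row 6, prepending L[row]:
  step 1: row=6, L[6]='$', prepend. Next row=LF[6]=0
  step 2: row=0, L[0]='n', prepend. Next row=LF[0]=4
  step 3: row=4, L[4]='o', prepend. Next row=LF[4]=5
  step 4: row=5, L[5]='b', prepend. Next row=LF[5]=2
  step 5: row=2, L[2]='b', prepend. Next row=LF[2]=1
  step 6: row=1, L[1]='i', prepend. Next row=LF[1]=3
  step 7: row=3, L[3]='r', prepend. Next row=LF[3]=6
Reversed output: ribbon$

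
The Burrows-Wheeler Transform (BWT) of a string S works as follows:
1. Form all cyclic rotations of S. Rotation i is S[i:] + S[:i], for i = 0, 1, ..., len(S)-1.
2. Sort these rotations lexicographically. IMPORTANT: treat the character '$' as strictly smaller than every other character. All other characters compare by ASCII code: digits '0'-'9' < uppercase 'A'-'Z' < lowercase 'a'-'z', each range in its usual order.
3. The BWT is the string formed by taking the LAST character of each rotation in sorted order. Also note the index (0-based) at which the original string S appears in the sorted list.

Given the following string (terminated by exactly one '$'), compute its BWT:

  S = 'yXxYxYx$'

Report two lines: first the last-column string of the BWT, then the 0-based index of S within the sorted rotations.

Answer: xyxxYYX$
7

Derivation:
All 8 rotations (rotation i = S[i:]+S[:i]):
  rot[0] = yXxYxYx$
  rot[1] = XxYxYx$y
  rot[2] = xYxYx$yX
  rot[3] = YxYx$yXx
  rot[4] = xYx$yXxY
  rot[5] = Yx$yXxYx
  rot[6] = x$yXxYxY
  rot[7] = $yXxYxYx
Sorted (with $ < everything):
  sorted[0] = $yXxYxYx  (last char: 'x')
  sorted[1] = XxYxYx$y  (last char: 'y')
  sorted[2] = Yx$yXxYx  (last char: 'x')
  sorted[3] = YxYx$yXx  (last char: 'x')
  sorted[4] = x$yXxYxY  (last char: 'Y')
  sorted[5] = xYx$yXxY  (last char: 'Y')
  sorted[6] = xYxYx$yX  (last char: 'X')
  sorted[7] = yXxYxYx$  (last char: '$')
Last column: xyxxYYX$
Original string S is at sorted index 7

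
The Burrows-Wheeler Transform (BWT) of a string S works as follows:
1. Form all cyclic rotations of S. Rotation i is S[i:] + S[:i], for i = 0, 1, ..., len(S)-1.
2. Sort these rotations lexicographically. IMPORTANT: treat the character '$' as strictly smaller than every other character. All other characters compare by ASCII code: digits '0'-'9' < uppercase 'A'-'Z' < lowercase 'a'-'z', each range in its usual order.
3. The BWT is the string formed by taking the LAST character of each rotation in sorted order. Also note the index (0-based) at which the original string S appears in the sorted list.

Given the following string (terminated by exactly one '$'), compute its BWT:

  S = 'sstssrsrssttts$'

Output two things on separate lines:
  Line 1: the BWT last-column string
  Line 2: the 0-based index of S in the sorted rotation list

Answer: ssstsrt$rsststs
7

Derivation:
All 15 rotations (rotation i = S[i:]+S[:i]):
  rot[0] = sstssrsrssttts$
  rot[1] = stssrsrssttts$s
  rot[2] = tssrsrssttts$ss
  rot[3] = ssrsrssttts$sst
  rot[4] = srsrssttts$ssts
  rot[5] = rsrssttts$sstss
  rot[6] = srssttts$sstssr
  rot[7] = rssttts$sstssrs
  rot[8] = ssttts$sstssrsr
  rot[9] = sttts$sstssrsrs
  rot[10] = ttts$sstssrsrss
  rot[11] = tts$sstssrsrsst
  rot[12] = ts$sstssrsrsstt
  rot[13] = s$sstssrsrssttt
  rot[14] = $sstssrsrssttts
Sorted (with $ < everything):
  sorted[0] = $sstssrsrssttts  (last char: 's')
  sorted[1] = rsrssttts$sstss  (last char: 's')
  sorted[2] = rssttts$sstssrs  (last char: 's')
  sorted[3] = s$sstssrsrssttt  (last char: 't')
  sorted[4] = srsrssttts$ssts  (last char: 's')
  sorted[5] = srssttts$sstssr  (last char: 'r')
  sorted[6] = ssrsrssttts$sst  (last char: 't')
  sorted[7] = sstssrsrssttts$  (last char: '$')
  sorted[8] = ssttts$sstssrsr  (last char: 'r')
  sorted[9] = stssrsrssttts$s  (last char: 's')
  sorted[10] = sttts$sstssrsrs  (last char: 's')
  sorted[11] = ts$sstssrsrsstt  (last char: 't')
  sorted[12] = tssrsrssttts$ss  (last char: 's')
  sorted[13] = tts$sstssrsrsst  (last char: 't')
  sorted[14] = ttts$sstssrsrss  (last char: 's')
Last column: ssstsrt$rsststs
Original string S is at sorted index 7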